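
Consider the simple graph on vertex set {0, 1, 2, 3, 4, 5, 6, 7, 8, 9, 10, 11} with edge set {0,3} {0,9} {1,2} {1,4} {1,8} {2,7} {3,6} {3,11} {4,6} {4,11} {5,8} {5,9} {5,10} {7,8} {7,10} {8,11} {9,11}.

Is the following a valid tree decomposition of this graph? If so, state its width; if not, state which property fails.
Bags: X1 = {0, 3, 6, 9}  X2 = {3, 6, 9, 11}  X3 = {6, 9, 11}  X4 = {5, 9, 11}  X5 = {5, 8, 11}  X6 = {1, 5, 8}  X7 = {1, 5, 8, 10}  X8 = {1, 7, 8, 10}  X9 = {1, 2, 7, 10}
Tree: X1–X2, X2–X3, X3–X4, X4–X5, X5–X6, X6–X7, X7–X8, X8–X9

A tree decomposition must satisfy three properties: every vertex lies in some bag; for every edge, both endpoints lie together in some bag; and for every vertex, the bags containing it form a connected subtree. Here vertex 4 appears in no bag, so the decomposition is invalid.

No — vertex 4 appears in no bag.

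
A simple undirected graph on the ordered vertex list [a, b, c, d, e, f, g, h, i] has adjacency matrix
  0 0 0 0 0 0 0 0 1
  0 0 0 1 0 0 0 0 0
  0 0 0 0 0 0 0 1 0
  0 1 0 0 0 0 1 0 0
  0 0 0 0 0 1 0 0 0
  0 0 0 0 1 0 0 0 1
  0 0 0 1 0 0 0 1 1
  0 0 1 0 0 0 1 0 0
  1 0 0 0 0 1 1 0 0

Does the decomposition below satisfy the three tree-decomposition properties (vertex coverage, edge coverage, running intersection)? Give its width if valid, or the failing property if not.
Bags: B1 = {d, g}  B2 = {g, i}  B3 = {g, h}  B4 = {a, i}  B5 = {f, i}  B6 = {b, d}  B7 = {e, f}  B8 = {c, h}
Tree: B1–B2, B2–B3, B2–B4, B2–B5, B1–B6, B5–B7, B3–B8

Yes; width 1.

Checking the three conditions: (i) the bags cover all of {a, b, c, d, e, f, g, h, i}; (ii) for each edge, some bag contains both endpoints; (iii) the bags containing any fixed vertex form a subtree. All hold, so the decomposition is valid with width 2 − 1 = 1.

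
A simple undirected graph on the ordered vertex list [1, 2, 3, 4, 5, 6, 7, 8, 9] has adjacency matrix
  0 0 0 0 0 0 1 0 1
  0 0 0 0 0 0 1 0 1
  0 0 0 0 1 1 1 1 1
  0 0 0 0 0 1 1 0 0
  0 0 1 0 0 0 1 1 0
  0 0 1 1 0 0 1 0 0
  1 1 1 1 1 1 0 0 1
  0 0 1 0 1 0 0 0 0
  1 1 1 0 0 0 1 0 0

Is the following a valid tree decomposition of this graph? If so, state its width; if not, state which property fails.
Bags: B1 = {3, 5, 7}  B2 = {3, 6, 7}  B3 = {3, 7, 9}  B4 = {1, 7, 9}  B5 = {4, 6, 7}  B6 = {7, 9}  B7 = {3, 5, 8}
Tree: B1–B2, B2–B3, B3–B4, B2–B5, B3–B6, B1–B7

No — vertex 2 appears in no bag.

A tree decomposition must satisfy three properties: every vertex lies in some bag; for every edge, both endpoints lie together in some bag; and for every vertex, the bags containing it form a connected subtree. Here vertex 2 appears in no bag, so the decomposition is invalid.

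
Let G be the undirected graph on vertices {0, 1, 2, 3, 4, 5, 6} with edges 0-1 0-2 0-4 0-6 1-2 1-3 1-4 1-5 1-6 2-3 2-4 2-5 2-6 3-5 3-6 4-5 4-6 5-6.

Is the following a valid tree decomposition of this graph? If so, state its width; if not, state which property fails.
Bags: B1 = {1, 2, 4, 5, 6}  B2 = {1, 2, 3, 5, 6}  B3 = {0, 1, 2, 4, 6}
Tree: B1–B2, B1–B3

Checking the three conditions: (i) the bags cover all of {0, 1, 2, 3, 4, 5, 6}; (ii) for each edge, some bag contains both endpoints; (iii) the bags containing any fixed vertex form a subtree. All hold, so the decomposition is valid with width 5 − 1 = 4.

Yes; width 4.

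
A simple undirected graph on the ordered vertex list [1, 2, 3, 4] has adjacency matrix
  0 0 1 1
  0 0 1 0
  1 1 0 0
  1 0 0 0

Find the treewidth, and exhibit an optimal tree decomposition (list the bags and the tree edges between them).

Every bag has size at most 2, so the width is 2 − 1 = 1 and tw(G) ≤ 1. G has an edge, so its treewidth is at least 1. Hence tw(G) = 1 exactly.

Treewidth 1.
One optimal decomposition is:
Bags: B1 = {2, 3}  B2 = {1, 3}  B3 = {1, 4}
Tree: B1–B2, B2–B3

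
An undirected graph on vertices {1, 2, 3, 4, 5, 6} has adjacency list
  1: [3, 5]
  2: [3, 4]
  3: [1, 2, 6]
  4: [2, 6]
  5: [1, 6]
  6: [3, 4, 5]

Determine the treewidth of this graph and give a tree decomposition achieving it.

Treewidth 2.
One optimal decomposition is:
Bags: B1 = {1, 5, 6}  B2 = {1, 3, 6}  B3 = {3, 4, 6}  B4 = {2, 3, 4}
Tree: B1–B2, B2–B3, B3–B4

The largest bag has 3 vertices, giving width 2; this decomposition certifies tw(G) ≤ 2. For the lower bound, G contains the cycle 5–1–3–6–5, so G is not a forest; only forests have treewidth ≤ 1, hence tw(G) ≥ 2. Combining the bounds, tw(G) = 2.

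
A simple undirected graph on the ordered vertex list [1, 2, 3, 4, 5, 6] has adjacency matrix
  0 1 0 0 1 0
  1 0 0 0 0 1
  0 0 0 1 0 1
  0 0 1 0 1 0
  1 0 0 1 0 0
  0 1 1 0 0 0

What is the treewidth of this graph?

A width-2 tree decomposition is:
Bags: B1 = {3, 4, 6}  B2 = {4, 5, 6}  B3 = {1, 5, 6}  B4 = {1, 2, 6}
Tree: B1–B2, B2–B3, B3–B4
Every bag has size at most 3, so the width is 3 − 1 = 2 and tw(G) ≤ 2. Since 6–3–4–5–1–2–6 is a cycle in G, G is not acyclic. Forests are exactly the graphs of treewidth ≤ 1, so tw(G) ≥ 2. Hence tw(G) = 2 exactly.

2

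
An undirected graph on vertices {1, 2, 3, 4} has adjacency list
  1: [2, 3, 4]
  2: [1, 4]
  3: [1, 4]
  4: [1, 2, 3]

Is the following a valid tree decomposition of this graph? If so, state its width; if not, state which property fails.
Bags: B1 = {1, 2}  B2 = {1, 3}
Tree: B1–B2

No — vertex 4 appears in no bag.

A tree decomposition must satisfy three properties: every vertex lies in some bag; for every edge, both endpoints lie together in some bag; and for every vertex, the bags containing it form a connected subtree. Here vertex 4 appears in no bag, so the decomposition is invalid.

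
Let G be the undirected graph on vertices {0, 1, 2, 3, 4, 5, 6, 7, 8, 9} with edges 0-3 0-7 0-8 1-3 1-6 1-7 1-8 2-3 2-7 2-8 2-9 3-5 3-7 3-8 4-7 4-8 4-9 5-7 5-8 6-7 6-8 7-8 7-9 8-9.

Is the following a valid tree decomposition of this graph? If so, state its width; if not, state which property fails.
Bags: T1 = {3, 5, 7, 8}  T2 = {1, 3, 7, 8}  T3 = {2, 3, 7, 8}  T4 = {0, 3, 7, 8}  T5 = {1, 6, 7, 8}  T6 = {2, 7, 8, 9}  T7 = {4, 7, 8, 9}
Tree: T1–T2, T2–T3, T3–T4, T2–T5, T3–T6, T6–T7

Checking the three conditions: (i) the bags cover all of {0, 1, 2, 3, 4, 5, 6, 7, 8, 9}; (ii) for each edge, some bag contains both endpoints; (iii) the bags containing any fixed vertex form a subtree. All hold, so the decomposition is valid with width 4 − 1 = 3.

Yes; width 3.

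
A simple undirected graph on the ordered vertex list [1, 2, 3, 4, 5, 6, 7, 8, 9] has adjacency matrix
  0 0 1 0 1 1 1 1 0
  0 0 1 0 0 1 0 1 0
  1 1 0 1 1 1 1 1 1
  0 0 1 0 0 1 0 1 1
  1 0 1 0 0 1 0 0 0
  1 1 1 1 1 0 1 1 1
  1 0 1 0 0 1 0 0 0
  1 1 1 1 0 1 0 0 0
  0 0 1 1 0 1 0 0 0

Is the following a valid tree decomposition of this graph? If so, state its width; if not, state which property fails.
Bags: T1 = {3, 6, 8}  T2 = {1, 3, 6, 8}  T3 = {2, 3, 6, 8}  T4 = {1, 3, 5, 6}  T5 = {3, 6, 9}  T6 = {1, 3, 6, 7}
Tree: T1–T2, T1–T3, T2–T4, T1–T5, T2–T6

A tree decomposition must satisfy three properties: every vertex lies in some bag; for every edge, both endpoints lie together in some bag; and for every vertex, the bags containing it form a connected subtree. Here vertex 4 appears in no bag, so the decomposition is invalid.

No — vertex 4 appears in no bag.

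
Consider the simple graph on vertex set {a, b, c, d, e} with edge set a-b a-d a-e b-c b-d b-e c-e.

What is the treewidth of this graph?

A width-2 tree decomposition is:
Bags: B1 = {a, b, d}  B2 = {a, b, e}  B3 = {b, c, e}
Tree: B1–B2, B2–B3
Each bag holds 3 vertices, so the decomposition has width 2, which upper-bounds the treewidth. On the other hand G contains the 3-clique {a, b, d}. A clique must lie in a single bag of any decomposition, so no decomposition can have width below 2. Hence tw(G) = 2 exactly.

2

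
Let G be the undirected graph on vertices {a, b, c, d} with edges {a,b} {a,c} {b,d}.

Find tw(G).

1

A width-1 tree decomposition is:
Bags: B1 = {b, d}  B2 = {a, b}  B3 = {a, c}
Tree: B1–B2, B2–B3
The largest bag has 2 vertices, giving width 1; this decomposition certifies tw(G) ≤ 1. G has an edge, so its treewidth is at least 1. Combining the bounds, tw(G) = 1.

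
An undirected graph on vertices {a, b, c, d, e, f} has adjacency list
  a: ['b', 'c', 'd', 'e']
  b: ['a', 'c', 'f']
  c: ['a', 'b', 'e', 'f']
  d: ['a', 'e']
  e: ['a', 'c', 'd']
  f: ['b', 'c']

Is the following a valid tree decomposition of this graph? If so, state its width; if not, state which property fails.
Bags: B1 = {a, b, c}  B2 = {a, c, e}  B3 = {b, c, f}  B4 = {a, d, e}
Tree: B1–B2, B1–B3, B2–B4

Yes; width 2.

Checking the three conditions: (i) the bags cover all of {a, b, c, d, e, f}; (ii) for each edge, some bag contains both endpoints; (iii) the bags containing any fixed vertex form a subtree. All hold, so the decomposition is valid with width 3 − 1 = 2.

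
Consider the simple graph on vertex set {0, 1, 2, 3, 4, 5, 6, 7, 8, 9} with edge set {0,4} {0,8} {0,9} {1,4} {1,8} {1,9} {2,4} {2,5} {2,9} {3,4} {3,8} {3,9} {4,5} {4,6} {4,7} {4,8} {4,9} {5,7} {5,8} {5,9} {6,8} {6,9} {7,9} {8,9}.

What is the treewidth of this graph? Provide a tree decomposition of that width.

Every bag has size at most 4, so the width is 4 − 1 = 3 and tw(G) ≤ 3. Conversely, {0, 4, 8, 9} is a clique of size 4, and the vertices of any clique must share a bag in every tree decomposition; so some bag has ≥ 4 vertices and tw(G) ≥ 3. Combining the bounds, tw(G) = 3.

Treewidth 3.
Bags: B1 = {4, 6, 8, 9}  B2 = {4, 5, 8, 9}  B3 = {1, 4, 8, 9}  B4 = {0, 4, 8, 9}  B5 = {4, 5, 7, 9}  B6 = {2, 4, 5, 9}  B7 = {3, 4, 8, 9}
Tree: B1–B2, B2–B3, B2–B4, B2–B5, B2–B6, B1–B7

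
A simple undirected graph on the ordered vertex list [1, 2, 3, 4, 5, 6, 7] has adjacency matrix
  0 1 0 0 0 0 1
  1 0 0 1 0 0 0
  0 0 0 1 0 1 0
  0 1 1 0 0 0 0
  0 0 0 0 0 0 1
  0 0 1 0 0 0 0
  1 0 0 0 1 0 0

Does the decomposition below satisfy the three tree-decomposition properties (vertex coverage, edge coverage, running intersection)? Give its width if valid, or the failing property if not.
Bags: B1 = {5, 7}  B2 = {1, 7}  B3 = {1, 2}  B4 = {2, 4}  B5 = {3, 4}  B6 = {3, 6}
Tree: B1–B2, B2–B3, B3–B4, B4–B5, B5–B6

Every vertex of G appears in some bag (union = {1, 2, 3, 4, 5, 6, 7}); every edge is covered by a bag; and for each vertex v the set of bags containing v is connected in the bag tree. The decomposition is therefore valid. The largest bag has 2 vertices, so the width is 1.

Yes; width 1.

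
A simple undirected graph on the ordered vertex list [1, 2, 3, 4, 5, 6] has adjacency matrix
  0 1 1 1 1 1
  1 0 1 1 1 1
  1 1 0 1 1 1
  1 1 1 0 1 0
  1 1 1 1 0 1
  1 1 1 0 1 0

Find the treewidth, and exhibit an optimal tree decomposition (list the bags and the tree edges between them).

Each bag holds 5 vertices, so the decomposition has width 4, which upper-bounds the treewidth. For the lower bound, the 5 vertices {1, 2, 3, 4, 5} are pairwise adjacent, and any tree decomposition puts a clique entirely inside one bag — forcing width ≥ 4. Therefore the treewidth is 4.

Treewidth 4.
One optimal decomposition is:
Bags: B1 = {1, 2, 3, 4, 5}  B2 = {1, 2, 3, 5, 6}
Tree: B1–B2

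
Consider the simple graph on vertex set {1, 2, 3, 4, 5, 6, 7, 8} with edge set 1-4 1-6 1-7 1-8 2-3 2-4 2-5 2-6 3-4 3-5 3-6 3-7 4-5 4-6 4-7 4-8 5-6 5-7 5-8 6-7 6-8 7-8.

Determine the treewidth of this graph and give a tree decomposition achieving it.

Treewidth 4.
One optimal decomposition is:
Bags: B1 = {4, 5, 6, 7, 8}  B2 = {1, 4, 6, 7, 8}  B3 = {3, 4, 5, 6, 7}  B4 = {2, 3, 4, 5, 6}
Tree: B1–B2, B1–B3, B3–B4

Each bag holds 5 vertices, so the decomposition has width 4, which upper-bounds the treewidth. Conversely, {1, 4, 6, 7, 8} is a clique of size 5, and the vertices of any clique must share a bag in every tree decomposition; so some bag has ≥ 5 vertices and tw(G) ≥ 4. Combining the bounds, tw(G) = 4.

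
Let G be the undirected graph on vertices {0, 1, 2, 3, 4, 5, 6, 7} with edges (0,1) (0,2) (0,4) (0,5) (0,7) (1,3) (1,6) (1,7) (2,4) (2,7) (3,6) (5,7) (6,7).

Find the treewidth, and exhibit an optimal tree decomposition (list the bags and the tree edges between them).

Every bag has size at most 3, so the width is 3 − 1 = 2 and tw(G) ≤ 2. On the other hand G contains the 3-clique {0, 2, 4}. A clique must lie in a single bag of any decomposition, so no decomposition can have width below 2. Therefore the treewidth is 2.

Treewidth 2.
One optimal decomposition is:
Bags: B1 = {0, 2, 7}  B2 = {0, 1, 7}  B3 = {0, 5, 7}  B4 = {1, 6, 7}  B5 = {0, 2, 4}  B6 = {1, 3, 6}
Tree: B1–B2, B1–B3, B2–B4, B1–B5, B4–B6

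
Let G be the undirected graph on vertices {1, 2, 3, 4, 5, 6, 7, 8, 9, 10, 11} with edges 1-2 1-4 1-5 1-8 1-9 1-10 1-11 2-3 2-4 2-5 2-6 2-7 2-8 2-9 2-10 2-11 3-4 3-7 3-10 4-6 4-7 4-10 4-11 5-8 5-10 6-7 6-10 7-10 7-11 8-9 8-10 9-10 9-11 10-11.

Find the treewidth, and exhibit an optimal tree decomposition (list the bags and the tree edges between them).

Treewidth 4.
One such decomposition:
Bags: B1 = {1, 2, 9, 10, 11}  B2 = {1, 2, 4, 10, 11}  B3 = {2, 4, 7, 10, 11}  B4 = {1, 2, 8, 9, 10}  B5 = {2, 3, 4, 7, 10}  B6 = {2, 4, 6, 7, 10}  B7 = {1, 2, 5, 8, 10}
Tree: B1–B2, B2–B3, B1–B4, B3–B5, B3–B6, B4–B7

Each bag holds 5 vertices, so the decomposition has width 4, which upper-bounds the treewidth. For the lower bound, the 5 vertices {1, 2, 8, 9, 10} are pairwise adjacent, and any tree decomposition puts a clique entirely inside one bag — forcing width ≥ 4. Therefore the treewidth is 4.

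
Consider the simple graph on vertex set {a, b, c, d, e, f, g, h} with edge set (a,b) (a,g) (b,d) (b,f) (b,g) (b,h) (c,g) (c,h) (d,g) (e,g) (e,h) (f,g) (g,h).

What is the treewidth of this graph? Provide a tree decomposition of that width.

Treewidth 2.
Bags: B1 = {b, g, h}  B2 = {e, g, h}  B3 = {c, g, h}  B4 = {a, b, g}  B5 = {b, d, g}  B6 = {b, f, g}
Tree: B1–B2, B1–B3, B1–B4, B4–B5, B4–B6

Every bag has size at most 3, so the width is 3 − 1 = 2 and tw(G) ≤ 2. Conversely, {e, g, h} is a clique of size 3, and the vertices of any clique must share a bag in every tree decomposition; so some bag has ≥ 3 vertices and tw(G) ≥ 2. Hence tw(G) = 2 exactly.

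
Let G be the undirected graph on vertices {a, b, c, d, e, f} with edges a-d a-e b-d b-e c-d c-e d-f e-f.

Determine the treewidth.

2

A width-2 tree decomposition is:
Bags: B1 = {a, d, e}  B2 = {d, e, f}  B3 = {c, d, e}  B4 = {b, d, e}
Tree: B1–B2, B2–B3, B3–B4
Every bag has size at most 3, so the width is 3 − 1 = 2 and tw(G) ≤ 2. Since d–a–e–f–d is a cycle in G, G is not acyclic. Forests are exactly the graphs of treewidth ≤ 1, so tw(G) ≥ 2. Hence tw(G) = 2 exactly.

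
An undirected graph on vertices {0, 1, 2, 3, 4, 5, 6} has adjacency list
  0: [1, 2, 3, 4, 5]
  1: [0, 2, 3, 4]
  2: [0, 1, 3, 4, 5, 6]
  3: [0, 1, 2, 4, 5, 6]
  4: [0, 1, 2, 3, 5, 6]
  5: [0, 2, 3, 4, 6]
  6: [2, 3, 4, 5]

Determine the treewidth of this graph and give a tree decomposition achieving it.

The largest bag has 5 vertices, giving width 4; this decomposition certifies tw(G) ≤ 4. On the other hand G contains the 5-clique {0, 1, 2, 3, 4}. A clique must lie in a single bag of any decomposition, so no decomposition can have width below 4. Combining the bounds, tw(G) = 4.

Treewidth 4.
Bags: B1 = {0, 1, 2, 3, 4}  B2 = {0, 2, 3, 4, 5}  B3 = {2, 3, 4, 5, 6}
Tree: B1–B2, B2–B3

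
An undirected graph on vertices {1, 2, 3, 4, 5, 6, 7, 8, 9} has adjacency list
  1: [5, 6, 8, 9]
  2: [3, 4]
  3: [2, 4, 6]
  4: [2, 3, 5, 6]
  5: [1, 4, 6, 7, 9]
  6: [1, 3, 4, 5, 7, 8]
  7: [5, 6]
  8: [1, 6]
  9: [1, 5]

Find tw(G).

A width-2 tree decomposition is:
Bags: B1 = {4, 5, 6}  B2 = {3, 4, 6}  B3 = {5, 6, 7}  B4 = {1, 5, 6}  B5 = {2, 3, 4}  B6 = {1, 5, 9}  B7 = {1, 6, 8}
Tree: B1–B2, B1–B3, B3–B4, B2–B5, B4–B6, B4–B7
The largest bag has 3 vertices, giving width 2; this decomposition certifies tw(G) ≤ 2. On the other hand G contains the 3-clique {1, 5, 9}. A clique must lie in a single bag of any decomposition, so no decomposition can have width below 2. Combining the bounds, tw(G) = 2.

2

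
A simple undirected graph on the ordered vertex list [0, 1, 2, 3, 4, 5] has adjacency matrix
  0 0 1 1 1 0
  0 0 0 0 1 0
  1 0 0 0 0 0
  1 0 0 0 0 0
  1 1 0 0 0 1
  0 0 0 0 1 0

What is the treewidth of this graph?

1

A width-1 tree decomposition is:
Bags: B1 = {0, 2}  B2 = {0, 4}  B3 = {1, 4}  B4 = {4, 5}  B5 = {0, 3}
Tree: B1–B2, B2–B3, B2–B4, B2–B5
The largest bag has 2 vertices, giving width 1; this decomposition certifies tw(G) ≤ 1. Any graph with an edge has treewidth ≥ 1, and G has the edge 0–2. The upper and lower bounds meet at 1, so that is the treewidth.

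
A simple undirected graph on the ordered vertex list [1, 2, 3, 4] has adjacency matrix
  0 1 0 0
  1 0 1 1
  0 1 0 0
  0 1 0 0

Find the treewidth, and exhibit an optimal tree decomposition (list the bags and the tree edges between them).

Every bag has size at most 2, so the width is 2 − 1 = 1 and tw(G) ≤ 1. G has an edge, so its treewidth is at least 1. Therefore the treewidth is 1.

Treewidth 1.
One optimal decomposition is:
Bags: B1 = {1, 2}  B2 = {2, 3}  B3 = {2, 4}
Tree: B1–B2, B1–B3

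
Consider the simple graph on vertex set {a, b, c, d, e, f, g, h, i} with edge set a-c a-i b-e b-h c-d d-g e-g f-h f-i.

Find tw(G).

A width-2 tree decomposition is:
Bags: B1 = {b, e, h}  B2 = {e, g, h}  B3 = {d, g, h}  B4 = {c, d, h}  B5 = {a, c, h}  B6 = {a, h, i}  B7 = {f, h, i}
Tree: B1–B2, B2–B3, B3–B4, B4–B5, B5–B6, B6–B7
Each bag holds 3 vertices, so the decomposition has width 2, which upper-bounds the treewidth. Since h–b–e–g–d–c–a–i–f–h is a cycle in G, G is not acyclic. Forests are exactly the graphs of treewidth ≤ 1, so tw(G) ≥ 2. Hence tw(G) = 2 exactly.

2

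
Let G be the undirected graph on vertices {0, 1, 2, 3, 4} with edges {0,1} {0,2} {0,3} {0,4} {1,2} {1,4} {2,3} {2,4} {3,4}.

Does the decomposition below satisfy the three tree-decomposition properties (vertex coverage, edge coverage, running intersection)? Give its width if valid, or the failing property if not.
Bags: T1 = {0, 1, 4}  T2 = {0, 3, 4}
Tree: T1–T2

A tree decomposition must satisfy three properties: every vertex lies in some bag; for every edge, both endpoints lie together in some bag; and for every vertex, the bags containing it form a connected subtree. Here vertex 2 appears in no bag, so the decomposition is invalid.

No — vertex 2 appears in no bag.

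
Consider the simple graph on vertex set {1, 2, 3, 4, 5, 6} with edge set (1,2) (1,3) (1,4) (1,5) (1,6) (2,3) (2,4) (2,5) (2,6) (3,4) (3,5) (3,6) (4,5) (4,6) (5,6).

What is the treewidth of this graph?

A width-5 tree decomposition is:
Bags: B1 = {1, 2, 3, 4, 5, 6}
Tree: (single bag)
A single bag containing all 6 vertices is trivially a valid decomposition of width 5. For the lower bound, the 6 vertices {1, 2, 3, 4, 5, 6} are pairwise adjacent, and any tree decomposition puts a clique entirely inside one bag — forcing width ≥ 5. Therefore the treewidth is 5.

5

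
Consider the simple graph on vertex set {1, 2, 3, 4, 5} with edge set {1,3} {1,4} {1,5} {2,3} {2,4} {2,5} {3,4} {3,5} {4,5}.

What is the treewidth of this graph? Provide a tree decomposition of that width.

Treewidth 3.
Bags: B1 = {1, 3, 4, 5}  B2 = {2, 3, 4, 5}
Tree: B1–B2

The largest bag has 4 vertices, giving width 3; this decomposition certifies tw(G) ≤ 3. For the lower bound, the 4 vertices {1, 3, 4, 5} are pairwise adjacent, and any tree decomposition puts a clique entirely inside one bag — forcing width ≥ 3. Hence tw(G) = 3 exactly.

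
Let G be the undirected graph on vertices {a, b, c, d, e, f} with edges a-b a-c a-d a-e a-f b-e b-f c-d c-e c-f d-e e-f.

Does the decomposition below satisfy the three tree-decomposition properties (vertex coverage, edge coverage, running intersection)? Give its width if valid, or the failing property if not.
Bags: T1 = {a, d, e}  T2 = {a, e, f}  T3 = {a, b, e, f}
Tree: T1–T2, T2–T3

No — vertex c appears in no bag.

A tree decomposition must satisfy three properties: every vertex lies in some bag; for every edge, both endpoints lie together in some bag; and for every vertex, the bags containing it form a connected subtree. Here vertex c appears in no bag, so the decomposition is invalid.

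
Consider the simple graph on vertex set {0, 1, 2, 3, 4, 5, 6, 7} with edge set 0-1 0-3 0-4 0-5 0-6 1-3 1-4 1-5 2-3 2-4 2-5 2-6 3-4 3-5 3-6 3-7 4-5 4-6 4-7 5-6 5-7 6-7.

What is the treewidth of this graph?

A width-4 tree decomposition is:
Bags: B1 = {0, 3, 4, 5, 6}  B2 = {0, 1, 3, 4, 5}  B3 = {2, 3, 4, 5, 6}  B4 = {3, 4, 5, 6, 7}
Tree: B1–B2, B1–B3, B1–B4
Each bag holds 5 vertices, so the decomposition has width 4, which upper-bounds the treewidth. On the other hand G contains the 5-clique {0, 1, 3, 4, 5}. A clique must lie in a single bag of any decomposition, so no decomposition can have width below 4. Therefore the treewidth is 4.

4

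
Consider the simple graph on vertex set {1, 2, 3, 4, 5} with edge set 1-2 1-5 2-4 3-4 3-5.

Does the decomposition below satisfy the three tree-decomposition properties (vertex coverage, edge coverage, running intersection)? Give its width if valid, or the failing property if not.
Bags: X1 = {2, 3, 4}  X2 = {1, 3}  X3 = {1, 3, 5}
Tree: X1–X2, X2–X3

A tree decomposition must satisfy three properties: every vertex lies in some bag; for every edge, both endpoints lie together in some bag; and for every vertex, the bags containing it form a connected subtree. Here edge (2,1) lies in no bag, so the decomposition is invalid.

No — edge (2,1) lies in no bag.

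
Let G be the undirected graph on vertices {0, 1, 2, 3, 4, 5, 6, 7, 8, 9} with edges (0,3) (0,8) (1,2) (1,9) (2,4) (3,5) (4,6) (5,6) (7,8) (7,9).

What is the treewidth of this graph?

2

A width-2 tree decomposition is:
Bags: B1 = {1, 2, 9}  B2 = {2, 4, 9}  B3 = {4, 6, 9}  B4 = {5, 6, 9}  B5 = {3, 5, 9}  B6 = {0, 3, 9}  B7 = {0, 8, 9}  B8 = {7, 8, 9}
Tree: B1–B2, B2–B3, B3–B4, B4–B5, B5–B6, B6–B7, B7–B8
Each bag holds 3 vertices, so the decomposition has width 2, which upper-bounds the treewidth. Since 9–1–2–4–6–5–3–0–8–7–9 is a cycle in G, G is not acyclic. Forests are exactly the graphs of treewidth ≤ 1, so tw(G) ≥ 2. The upper and lower bounds meet at 2, so that is the treewidth.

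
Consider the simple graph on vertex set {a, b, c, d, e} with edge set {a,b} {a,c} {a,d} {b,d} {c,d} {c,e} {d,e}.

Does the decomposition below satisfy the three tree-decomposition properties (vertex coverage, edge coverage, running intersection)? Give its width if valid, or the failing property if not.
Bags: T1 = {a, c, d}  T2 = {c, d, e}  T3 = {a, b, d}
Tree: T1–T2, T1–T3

Every vertex of G appears in some bag (union = {a, b, c, d, e}); every edge is covered by a bag; and for each vertex v the set of bags containing v is connected in the bag tree. The decomposition is therefore valid. The largest bag has 3 vertices, so the width is 2.

Yes; width 2.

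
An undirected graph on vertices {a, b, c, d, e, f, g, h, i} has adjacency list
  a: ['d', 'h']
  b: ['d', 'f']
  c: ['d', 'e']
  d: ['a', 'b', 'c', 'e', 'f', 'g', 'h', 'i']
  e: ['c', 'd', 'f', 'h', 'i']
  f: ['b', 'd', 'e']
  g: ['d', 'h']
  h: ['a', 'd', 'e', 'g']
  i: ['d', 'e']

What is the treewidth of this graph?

2

A width-2 tree decomposition is:
Bags: B1 = {d, e, h}  B2 = {d, e, i}  B3 = {d, e, f}  B4 = {b, d, f}  B5 = {c, d, e}  B6 = {d, g, h}  B7 = {a, d, h}
Tree: B1–B2, B2–B3, B3–B4, B3–B5, B1–B6, B1–B7
Each bag holds 3 vertices, so the decomposition has width 2, which upper-bounds the treewidth. For the lower bound, the 3 vertices {d, g, h} are pairwise adjacent, and any tree decomposition puts a clique entirely inside one bag — forcing width ≥ 2. Therefore the treewidth is 2.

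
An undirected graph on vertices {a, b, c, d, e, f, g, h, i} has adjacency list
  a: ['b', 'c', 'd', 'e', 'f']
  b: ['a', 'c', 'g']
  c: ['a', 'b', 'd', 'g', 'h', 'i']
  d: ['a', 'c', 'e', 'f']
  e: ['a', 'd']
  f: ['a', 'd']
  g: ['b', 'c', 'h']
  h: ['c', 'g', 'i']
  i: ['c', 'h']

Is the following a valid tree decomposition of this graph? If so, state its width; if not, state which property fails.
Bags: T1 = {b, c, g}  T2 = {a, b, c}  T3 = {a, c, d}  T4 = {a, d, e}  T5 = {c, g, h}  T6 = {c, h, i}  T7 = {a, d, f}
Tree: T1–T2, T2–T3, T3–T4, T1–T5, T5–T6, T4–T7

Yes; width 2.

Every vertex of G appears in some bag (union = {a, b, c, d, e, f, g, h, i}); every edge is covered by a bag; and for each vertex v the set of bags containing v is connected in the bag tree. The decomposition is therefore valid. The largest bag has 3 vertices, so the width is 2.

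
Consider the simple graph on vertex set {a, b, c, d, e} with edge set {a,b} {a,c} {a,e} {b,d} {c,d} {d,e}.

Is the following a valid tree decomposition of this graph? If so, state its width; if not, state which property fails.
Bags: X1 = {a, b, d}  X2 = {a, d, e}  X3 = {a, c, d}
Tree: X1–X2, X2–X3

Yes; width 2.

Every vertex of G appears in some bag (union = {a, b, c, d, e}); every edge is covered by a bag; and for each vertex v the set of bags containing v is connected in the bag tree. The decomposition is therefore valid. The largest bag has 3 vertices, so the width is 2.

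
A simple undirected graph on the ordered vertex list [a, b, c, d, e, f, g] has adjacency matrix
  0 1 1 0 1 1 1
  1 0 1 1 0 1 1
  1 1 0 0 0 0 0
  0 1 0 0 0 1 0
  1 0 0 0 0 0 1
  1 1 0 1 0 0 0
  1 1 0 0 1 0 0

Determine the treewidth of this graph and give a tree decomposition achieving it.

Treewidth 2.
One optimal decomposition is:
Bags: B1 = {a, b, g}  B2 = {a, b, f}  B3 = {b, d, f}  B4 = {a, e, g}  B5 = {a, b, c}
Tree: B1–B2, B2–B3, B1–B4, B1–B5

Each bag holds 3 vertices, so the decomposition has width 2, which upper-bounds the treewidth. On the other hand G contains the 3-clique {b, d, f}. A clique must lie in a single bag of any decomposition, so no decomposition can have width below 2. Hence tw(G) = 2 exactly.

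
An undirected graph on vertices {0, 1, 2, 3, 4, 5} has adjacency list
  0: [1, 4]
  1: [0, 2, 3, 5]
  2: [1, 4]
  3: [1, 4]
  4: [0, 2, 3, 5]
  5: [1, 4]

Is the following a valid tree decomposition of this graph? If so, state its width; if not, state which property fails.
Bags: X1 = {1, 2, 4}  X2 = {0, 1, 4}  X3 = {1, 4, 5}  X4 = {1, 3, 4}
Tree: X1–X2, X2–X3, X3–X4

Every vertex of G appears in some bag (union = {0, 1, 2, 3, 4, 5}); every edge is covered by a bag; and for each vertex v the set of bags containing v is connected in the bag tree. The decomposition is therefore valid. The largest bag has 3 vertices, so the width is 2.

Yes; width 2.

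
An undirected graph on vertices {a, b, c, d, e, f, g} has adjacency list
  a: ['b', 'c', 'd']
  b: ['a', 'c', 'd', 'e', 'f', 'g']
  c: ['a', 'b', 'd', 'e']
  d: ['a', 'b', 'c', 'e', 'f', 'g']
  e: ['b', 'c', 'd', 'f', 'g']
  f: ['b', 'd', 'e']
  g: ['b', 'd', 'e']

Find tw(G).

A width-3 tree decomposition is:
Bags: B1 = {b, d, e, g}  B2 = {b, c, d, e}  B3 = {a, b, c, d}  B4 = {b, d, e, f}
Tree: B1–B2, B2–B3, B1–B4
Each bag holds 4 vertices, so the decomposition has width 3, which upper-bounds the treewidth. For the lower bound, the 4 vertices {b, d, e, g} are pairwise adjacent, and any tree decomposition puts a clique entirely inside one bag — forcing width ≥ 3. Therefore the treewidth is 3.

3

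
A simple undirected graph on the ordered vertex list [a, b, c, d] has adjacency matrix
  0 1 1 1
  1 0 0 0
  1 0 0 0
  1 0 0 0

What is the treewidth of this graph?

A width-1 tree decomposition is:
Bags: B1 = {a, c}  B2 = {a, d}  B3 = {a, b}
Tree: B1–B2, B2–B3
Every bag has size at most 2, so the width is 2 − 1 = 1 and tw(G) ≤ 1. G has an edge, so its treewidth is at least 1. Combining the bounds, tw(G) = 1.

1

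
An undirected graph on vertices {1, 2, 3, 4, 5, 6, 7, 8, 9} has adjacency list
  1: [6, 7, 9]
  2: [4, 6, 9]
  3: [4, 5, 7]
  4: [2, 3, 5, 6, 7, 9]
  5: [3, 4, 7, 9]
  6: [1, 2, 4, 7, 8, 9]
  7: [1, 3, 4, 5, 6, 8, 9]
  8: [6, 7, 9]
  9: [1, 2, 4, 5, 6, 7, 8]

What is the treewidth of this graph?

A width-3 tree decomposition is:
Bags: B1 = {4, 6, 7, 9}  B2 = {2, 4, 6, 9}  B3 = {4, 5, 7, 9}  B4 = {6, 7, 8, 9}  B5 = {1, 6, 7, 9}  B6 = {3, 4, 5, 7}
Tree: B1–B2, B1–B3, B1–B4, B1–B5, B3–B6
The largest bag has 4 vertices, giving width 3; this decomposition certifies tw(G) ≤ 3. Conversely, {2, 4, 6, 9} is a clique of size 4, and the vertices of any clique must share a bag in every tree decomposition; so some bag has ≥ 4 vertices and tw(G) ≥ 3. Hence tw(G) = 3 exactly.

3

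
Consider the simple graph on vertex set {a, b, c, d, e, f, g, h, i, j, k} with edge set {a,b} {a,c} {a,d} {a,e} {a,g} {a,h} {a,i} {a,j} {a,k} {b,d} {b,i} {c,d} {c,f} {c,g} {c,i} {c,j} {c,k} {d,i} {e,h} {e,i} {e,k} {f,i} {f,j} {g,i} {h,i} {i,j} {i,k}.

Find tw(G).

A width-3 tree decomposition is:
Bags: B1 = {a, c, i, k}  B2 = {a, e, i, k}  B3 = {a, c, g, i}  B4 = {a, c, d, i}  B5 = {a, c, i, j}  B6 = {c, f, i, j}  B7 = {a, b, d, i}  B8 = {a, e, h, i}
Tree: B1–B2, B1–B3, B3–B4, B3–B5, B5–B6, B4–B7, B2–B8
Each bag holds 4 vertices, so the decomposition has width 3, which upper-bounds the treewidth. Conversely, {a, e, h, i} is a clique of size 4, and the vertices of any clique must share a bag in every tree decomposition; so some bag has ≥ 4 vertices and tw(G) ≥ 3. The upper and lower bounds meet at 3, so that is the treewidth.

3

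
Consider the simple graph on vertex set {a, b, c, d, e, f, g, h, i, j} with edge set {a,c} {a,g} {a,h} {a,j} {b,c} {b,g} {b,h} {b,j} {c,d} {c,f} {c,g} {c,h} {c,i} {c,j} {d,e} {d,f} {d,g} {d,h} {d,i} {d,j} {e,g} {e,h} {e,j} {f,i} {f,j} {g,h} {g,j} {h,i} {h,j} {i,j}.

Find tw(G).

4

A width-4 tree decomposition is:
Bags: B1 = {c, d, g, h, j}  B2 = {c, d, h, i, j}  B3 = {b, c, g, h, j}  B4 = {d, e, g, h, j}  B5 = {c, d, f, i, j}  B6 = {a, c, g, h, j}
Tree: B1–B2, B1–B3, B1–B4, B2–B5, B3–B6
The largest bag has 5 vertices, giving width 4; this decomposition certifies tw(G) ≤ 4. On the other hand G contains the 5-clique {d, e, g, h, j}. A clique must lie in a single bag of any decomposition, so no decomposition can have width below 4. The upper and lower bounds meet at 4, so that is the treewidth.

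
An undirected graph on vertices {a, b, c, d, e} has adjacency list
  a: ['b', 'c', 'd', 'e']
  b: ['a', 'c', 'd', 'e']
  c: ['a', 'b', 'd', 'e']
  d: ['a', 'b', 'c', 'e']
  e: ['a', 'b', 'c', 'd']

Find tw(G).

4

A width-4 tree decomposition is:
Bags: B1 = {a, b, c, d, e}
Tree: (single bag)
A single bag containing all 5 vertices is trivially a valid decomposition of width 4. On the other hand G contains the 5-clique {a, b, c, d, e}. A clique must lie in a single bag of any decomposition, so no decomposition can have width below 4. The upper and lower bounds meet at 4, so that is the treewidth.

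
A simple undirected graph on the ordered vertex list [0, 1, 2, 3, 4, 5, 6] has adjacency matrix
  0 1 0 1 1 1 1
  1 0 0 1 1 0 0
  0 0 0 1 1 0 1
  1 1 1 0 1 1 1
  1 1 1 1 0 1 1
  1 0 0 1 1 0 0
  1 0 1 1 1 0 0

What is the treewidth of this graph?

A width-3 tree decomposition is:
Bags: B1 = {0, 1, 3, 4}  B2 = {0, 3, 4, 6}  B3 = {0, 3, 4, 5}  B4 = {2, 3, 4, 6}
Tree: B1–B2, B1–B3, B2–B4
The largest bag has 4 vertices, giving width 3; this decomposition certifies tw(G) ≤ 3. Conversely, {0, 1, 3, 4} is a clique of size 4, and the vertices of any clique must share a bag in every tree decomposition; so some bag has ≥ 4 vertices and tw(G) ≥ 3. Therefore the treewidth is 3.

3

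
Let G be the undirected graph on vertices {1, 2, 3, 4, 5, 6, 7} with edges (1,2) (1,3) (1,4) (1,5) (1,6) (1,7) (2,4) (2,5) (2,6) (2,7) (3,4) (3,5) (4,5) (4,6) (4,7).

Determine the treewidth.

3

A width-3 tree decomposition is:
Bags: B1 = {1, 3, 4, 5}  B2 = {1, 2, 4, 5}  B3 = {1, 2, 4, 6}  B4 = {1, 2, 4, 7}
Tree: B1–B2, B2–B3, B2–B4
The largest bag has 4 vertices, giving width 3; this decomposition certifies tw(G) ≤ 3. For the lower bound, the 4 vertices {1, 2, 4, 5} are pairwise adjacent, and any tree decomposition puts a clique entirely inside one bag — forcing width ≥ 3. Therefore the treewidth is 3.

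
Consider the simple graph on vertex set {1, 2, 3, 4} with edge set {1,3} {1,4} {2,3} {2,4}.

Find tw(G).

2

A width-2 tree decomposition is:
Bags: B1 = {1, 3, 4}  B2 = {2, 3, 4}
Tree: B1–B2
The largest bag has 3 vertices, giving width 2; this decomposition certifies tw(G) ≤ 2. For the lower bound, G contains the cycle 3–1–4–2–3, so G is not a forest; only forests have treewidth ≤ 1, hence tw(G) ≥ 2. The upper and lower bounds meet at 2, so that is the treewidth.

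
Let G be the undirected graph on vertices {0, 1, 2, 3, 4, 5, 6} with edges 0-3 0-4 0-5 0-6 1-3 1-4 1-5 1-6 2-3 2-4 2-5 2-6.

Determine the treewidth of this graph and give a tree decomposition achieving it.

Treewidth 3.
One such decomposition:
Bags: B1 = {0, 1, 2, 6}  B2 = {0, 1, 2, 4}  B3 = {0, 1, 2, 3}  B4 = {0, 1, 2, 5}
Tree: B1–B2, B2–B3, B3–B4

The largest bag has 4 vertices, giving width 3; this decomposition certifies tw(G) ≤ 3. For the lower bound: the 4 vertex sets {0,6}, {2,4}, {1}, {3} are disjoint, each induces a connected subgraph, and every pair is joined by at least one edge of G. Contracting each set to a single vertex therefore yields K_{4} as a minor, and since treewidth is minor-monotone, tw(G) ≥ tw(K_{4}) = 3. The upper and lower bounds meet at 3, so that is the treewidth.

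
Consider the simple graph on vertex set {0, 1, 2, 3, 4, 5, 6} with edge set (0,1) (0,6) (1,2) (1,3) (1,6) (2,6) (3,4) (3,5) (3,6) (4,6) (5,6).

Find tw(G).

A width-2 tree decomposition is:
Bags: B1 = {1, 3, 6}  B2 = {3, 4, 6}  B3 = {0, 1, 6}  B4 = {1, 2, 6}  B5 = {3, 5, 6}
Tree: B1–B2, B1–B3, B1–B4, B2–B5
The largest bag has 3 vertices, giving width 2; this decomposition certifies tw(G) ≤ 2. For the lower bound, the 3 vertices {0, 1, 6} are pairwise adjacent, and any tree decomposition puts a clique entirely inside one bag — forcing width ≥ 2. Hence tw(G) = 2 exactly.

2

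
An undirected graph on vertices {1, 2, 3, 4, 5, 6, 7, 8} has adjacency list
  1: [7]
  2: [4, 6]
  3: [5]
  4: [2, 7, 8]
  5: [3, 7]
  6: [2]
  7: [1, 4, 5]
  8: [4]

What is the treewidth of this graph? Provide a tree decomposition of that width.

Every bag has size at most 2, so the width is 2 − 1 = 1 and tw(G) ≤ 1. Since G has at least one edge (e.g. 7–4), it is not an edgeless graph, so tw(G) ≥ 1. Therefore the treewidth is 1.

Treewidth 1.
Bags: B1 = {4, 7}  B2 = {2, 4}  B3 = {2, 6}  B4 = {1, 7}  B5 = {5, 7}  B6 = {3, 5}  B7 = {4, 8}
Tree: B1–B2, B2–B3, B1–B4, B1–B5, B5–B6, B1–B7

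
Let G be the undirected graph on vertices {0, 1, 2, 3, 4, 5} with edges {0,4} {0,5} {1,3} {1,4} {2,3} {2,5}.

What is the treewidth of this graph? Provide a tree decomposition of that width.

The largest bag has 3 vertices, giving width 2; this decomposition certifies tw(G) ≤ 2. Since 3–1–4–0–5–2–3 is a cycle in G, G is not acyclic. Forests are exactly the graphs of treewidth ≤ 1, so tw(G) ≥ 2. Hence tw(G) = 2 exactly.

Treewidth 2.
One such decomposition:
Bags: B1 = {1, 3, 4}  B2 = {0, 3, 4}  B3 = {0, 3, 5}  B4 = {2, 3, 5}
Tree: B1–B2, B2–B3, B3–B4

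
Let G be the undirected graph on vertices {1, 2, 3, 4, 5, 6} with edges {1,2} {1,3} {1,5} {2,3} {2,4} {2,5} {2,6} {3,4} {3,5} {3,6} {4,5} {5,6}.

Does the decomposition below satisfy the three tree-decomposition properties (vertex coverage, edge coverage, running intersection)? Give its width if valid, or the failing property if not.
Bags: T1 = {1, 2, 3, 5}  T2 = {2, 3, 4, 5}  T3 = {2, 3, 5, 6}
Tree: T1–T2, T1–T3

Yes; width 3.

Checking the three conditions: (i) the bags cover all of {1, 2, 3, 4, 5, 6}; (ii) for each edge, some bag contains both endpoints; (iii) the bags containing any fixed vertex form a subtree. All hold, so the decomposition is valid with width 4 − 1 = 3.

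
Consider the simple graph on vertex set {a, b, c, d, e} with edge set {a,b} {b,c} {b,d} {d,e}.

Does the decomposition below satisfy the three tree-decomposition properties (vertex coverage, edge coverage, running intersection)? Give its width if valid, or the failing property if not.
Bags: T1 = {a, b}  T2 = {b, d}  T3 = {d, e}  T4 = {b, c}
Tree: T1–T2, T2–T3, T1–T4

Vertex coverage: the bags together contain {a, b, c, d, e}, the full vertex set. Edge coverage: each edge of G has both endpoints in at least one bag. Running intersection: for every vertex, the bags containing it form a connected subtree. All three properties hold, so this is a valid tree decomposition of width max|bag| − 1 = 1, and hence tw(G) ≤ 1.

Yes; width 1.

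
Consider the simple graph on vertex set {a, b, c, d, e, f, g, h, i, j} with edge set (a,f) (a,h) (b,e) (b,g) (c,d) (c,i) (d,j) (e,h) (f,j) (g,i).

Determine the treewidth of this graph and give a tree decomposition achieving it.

Treewidth 2.
Bags: B1 = {a, e, h}  B2 = {a, b, e}  B3 = {a, b, g}  B4 = {a, g, i}  B5 = {a, c, i}  B6 = {a, c, d}  B7 = {a, d, j}  B8 = {a, f, j}
Tree: B1–B2, B2–B3, B3–B4, B4–B5, B5–B6, B6–B7, B7–B8

Every bag has size at most 3, so the width is 3 − 1 = 2 and tw(G) ≤ 2. For the lower bound, G contains the cycle a–h–e–b–g–i–c–d–j–f–a, so G is not a forest; only forests have treewidth ≤ 1, hence tw(G) ≥ 2. The upper and lower bounds meet at 2, so that is the treewidth.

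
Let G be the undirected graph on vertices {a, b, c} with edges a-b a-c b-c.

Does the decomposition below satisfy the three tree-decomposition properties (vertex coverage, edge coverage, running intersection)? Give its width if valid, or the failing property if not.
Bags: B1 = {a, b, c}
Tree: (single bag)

Checking the three conditions: (i) the bags cover all of {a, b, c}; (ii) for each edge, some bag contains both endpoints; (iii) the bags containing any fixed vertex form a subtree. All hold, so the decomposition is valid with width 3 − 1 = 2.

Yes; width 2.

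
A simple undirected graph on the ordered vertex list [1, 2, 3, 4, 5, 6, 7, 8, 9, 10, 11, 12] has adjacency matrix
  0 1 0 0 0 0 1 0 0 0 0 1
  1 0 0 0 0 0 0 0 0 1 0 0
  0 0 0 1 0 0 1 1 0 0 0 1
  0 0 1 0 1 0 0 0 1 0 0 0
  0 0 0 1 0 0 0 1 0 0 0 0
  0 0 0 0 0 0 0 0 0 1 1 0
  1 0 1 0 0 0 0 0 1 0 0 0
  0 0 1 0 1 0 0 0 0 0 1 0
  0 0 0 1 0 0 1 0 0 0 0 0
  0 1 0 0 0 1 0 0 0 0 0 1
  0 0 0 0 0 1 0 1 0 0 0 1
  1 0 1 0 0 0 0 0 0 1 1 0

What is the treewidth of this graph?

A width-3 tree decomposition is:
Bags: B1 = {4, 5, 7, 9}  B2 = {3, 4, 5, 7}  B3 = {3, 5, 7, 8}  B4 = {1, 3, 7, 8}  B5 = {1, 3, 8, 12}  B6 = {1, 8, 11, 12}  B7 = {1, 2, 11, 12}  B8 = {2, 10, 11, 12}  B9 = {2, 6, 10, 11}
Tree: B1–B2, B2–B3, B3–B4, B4–B5, B5–B6, B6–B7, B7–B8, B8–B9
Every bag has size at most 4, so the width is 4 − 1 = 3 and tw(G) ≤ 3. For the lower bound: the 4 vertex sets {4,5,9}, {7}, {3}, {1,8,11,12} are disjoint, each induces a connected subgraph, and every pair is joined by at least one edge of G. Contracting each set to a single vertex therefore yields K_{4} as a minor, and since treewidth is minor-monotone, tw(G) ≥ tw(K_{4}) = 3. The upper and lower bounds meet at 3, so that is the treewidth.

3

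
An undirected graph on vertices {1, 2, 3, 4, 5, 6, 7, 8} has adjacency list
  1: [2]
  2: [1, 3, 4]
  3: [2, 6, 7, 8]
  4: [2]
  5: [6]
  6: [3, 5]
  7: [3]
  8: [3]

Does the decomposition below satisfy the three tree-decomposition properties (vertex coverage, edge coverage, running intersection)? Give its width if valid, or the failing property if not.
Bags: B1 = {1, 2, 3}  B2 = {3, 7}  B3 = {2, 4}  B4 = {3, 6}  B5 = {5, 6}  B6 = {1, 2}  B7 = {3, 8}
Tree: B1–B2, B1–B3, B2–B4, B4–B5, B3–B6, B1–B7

A tree decomposition must satisfy three properties: every vertex lies in some bag; for every edge, both endpoints lie together in some bag; and for every vertex, the bags containing it form a connected subtree. Here bags containing vertex 1 are not connected in the tree, so the decomposition is invalid.

No — bags containing vertex 1 are not connected in the tree.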